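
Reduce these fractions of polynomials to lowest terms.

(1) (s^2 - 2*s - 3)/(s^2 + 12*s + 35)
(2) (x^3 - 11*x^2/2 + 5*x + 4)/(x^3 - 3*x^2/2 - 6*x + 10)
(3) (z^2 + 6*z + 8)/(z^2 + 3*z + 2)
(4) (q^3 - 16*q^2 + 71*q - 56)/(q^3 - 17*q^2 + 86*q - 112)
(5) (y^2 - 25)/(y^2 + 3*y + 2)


(1) = (s^2 - 2*s - 3)/(s^2 + 12*s + 35)
(2) = (2*x^2 - 7*x - 4)/(2*x^2 + x - 10)
(3) = (z + 4)/(z + 1)
(4) = (q - 1)/(q - 2)
(5) = (y^2 - 25)/(y^2 + 3*y + 2)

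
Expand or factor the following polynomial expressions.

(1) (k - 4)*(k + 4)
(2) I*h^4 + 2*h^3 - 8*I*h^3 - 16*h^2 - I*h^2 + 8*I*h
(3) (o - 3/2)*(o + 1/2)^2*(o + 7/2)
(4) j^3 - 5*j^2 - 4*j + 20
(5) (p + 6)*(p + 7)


(1) = k^2 - 16
(2) = h*(h - 8)*(h - I)*(I*h + 1)
(3) = o^4 + 3*o^3 - 3*o^2 - 19*o/4 - 21/16
(4) = (j - 5)*(j - 2)*(j + 2)
(5) = p^2 + 13*p + 42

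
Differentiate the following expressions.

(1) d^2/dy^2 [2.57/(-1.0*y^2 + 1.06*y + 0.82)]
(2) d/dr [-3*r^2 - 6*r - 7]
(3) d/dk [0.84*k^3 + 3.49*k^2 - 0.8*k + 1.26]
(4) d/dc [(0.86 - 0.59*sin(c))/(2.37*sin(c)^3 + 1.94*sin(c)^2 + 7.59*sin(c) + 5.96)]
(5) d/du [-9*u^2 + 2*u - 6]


(1) = (-5.14*y^2 + 5.4484*y + 2.57*(2.0*y - 1.06)*(4.0*y - 2.12) + 4.2148)/(-1.0*y^2 + 1.06*y + 0.82)^3
(2) = -6*r - 6
(3) = 2.52*k^2 + 6.98*k - 0.8
(4) = (2.7966*sin(c)^3 - 4.97*sin(c)^2 - 3.3368*sin(c) - 10.0438)*cos(c)/(5.6169*sin(c)^6 + 9.1956*sin(c)^5 + 39.7402*sin(c)^4 + 57.6996*sin(c)^3 + 80.7329*sin(c)^2 + 90.4728*sin(c) + 35.5216)
(5) = 2 - 18*u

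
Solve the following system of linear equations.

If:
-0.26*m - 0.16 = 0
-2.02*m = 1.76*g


Then:
g = 0.71
m = -0.62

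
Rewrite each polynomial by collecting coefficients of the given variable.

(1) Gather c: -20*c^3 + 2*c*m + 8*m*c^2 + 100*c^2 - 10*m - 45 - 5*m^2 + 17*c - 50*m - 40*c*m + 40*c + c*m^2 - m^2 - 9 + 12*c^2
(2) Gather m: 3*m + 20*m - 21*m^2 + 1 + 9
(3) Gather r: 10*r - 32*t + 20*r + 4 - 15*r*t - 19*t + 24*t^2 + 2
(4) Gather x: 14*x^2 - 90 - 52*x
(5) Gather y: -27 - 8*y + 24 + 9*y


(1) = -20*c^3 + c^2*(8*m + 112) + c*(m^2 - 38*m + 57) - 6*m^2 - 60*m - 54
(2) = -21*m^2 + 23*m + 10
(3) = r*(30 - 15*t) + 24*t^2 - 51*t + 6
(4) = 14*x^2 - 52*x - 90
(5) = y - 3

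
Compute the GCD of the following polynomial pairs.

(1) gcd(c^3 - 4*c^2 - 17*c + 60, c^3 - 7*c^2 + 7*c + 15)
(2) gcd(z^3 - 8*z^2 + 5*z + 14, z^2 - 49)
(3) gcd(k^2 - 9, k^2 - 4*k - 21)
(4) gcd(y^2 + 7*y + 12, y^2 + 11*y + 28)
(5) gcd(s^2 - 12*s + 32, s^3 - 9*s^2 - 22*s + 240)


(1) = gcd((c - 5)*(c - 3)*(c + 4), (c - 5)*(c - 3)*(c + 1)) = c^2 - 8*c + 15
(2) = gcd((z - 7)*(z - 2)*(z + 1), (z - 7)*(z + 7)) = z - 7
(3) = k + 3
(4) = y + 4
(5) = gcd((s - 8)*(s - 4), (s - 8)*(s - 6)*(s + 5)) = s - 8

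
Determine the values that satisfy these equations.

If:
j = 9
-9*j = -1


Then:
No Solution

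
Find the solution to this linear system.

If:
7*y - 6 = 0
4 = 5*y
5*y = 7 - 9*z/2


Then:
No Solution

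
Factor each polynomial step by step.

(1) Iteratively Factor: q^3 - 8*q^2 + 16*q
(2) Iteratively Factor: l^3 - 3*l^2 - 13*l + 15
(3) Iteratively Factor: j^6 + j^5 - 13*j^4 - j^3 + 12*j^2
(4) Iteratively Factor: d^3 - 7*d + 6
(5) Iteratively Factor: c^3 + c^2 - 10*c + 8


(1) = (q)*(q^2 - 8*q + 16) = q*(q - 4)*(q - 4)
(2) = (l + 3)*(l^2 - 6*l + 5) = (l - 5)*(l + 3)*(l - 1)
(3) = (j)*(j^5 + j^4 - 13*j^3 - j^2 + 12*j) = j*(j + 4)*(j^4 - 3*j^3 - j^2 + 3*j) = j*(j - 1)*(j + 4)*(j^3 - 2*j^2 - 3*j) = j*(j - 1)*(j + 1)*(j + 4)*(j^2 - 3*j) = j*(j - 3)*(j - 1)*(j + 1)*(j + 4)*(j)
(4) = (d - 2)*(d^2 + 2*d - 3) = (d - 2)*(d + 3)*(d - 1)
(5) = (c - 2)*(c^2 + 3*c - 4) = (c - 2)*(c - 1)*(c + 4)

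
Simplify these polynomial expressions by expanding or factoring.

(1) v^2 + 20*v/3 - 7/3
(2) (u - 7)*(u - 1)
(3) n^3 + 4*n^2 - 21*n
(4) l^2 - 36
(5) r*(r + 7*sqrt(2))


(1) = (v - 1/3)*(v + 7)
(2) = u^2 - 8*u + 7
(3) = n*(n - 3)*(n + 7)
(4) = (l - 6)*(l + 6)
(5) = r^2 + 7*sqrt(2)*r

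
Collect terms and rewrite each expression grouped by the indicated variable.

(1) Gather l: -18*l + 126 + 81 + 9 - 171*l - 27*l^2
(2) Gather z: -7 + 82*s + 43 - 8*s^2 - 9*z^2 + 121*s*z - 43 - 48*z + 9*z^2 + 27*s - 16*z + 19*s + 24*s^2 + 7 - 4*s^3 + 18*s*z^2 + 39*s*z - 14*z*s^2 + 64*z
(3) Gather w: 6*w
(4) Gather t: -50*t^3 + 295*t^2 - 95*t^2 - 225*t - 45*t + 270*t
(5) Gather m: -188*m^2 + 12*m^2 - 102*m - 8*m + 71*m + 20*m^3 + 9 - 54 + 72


(1) = -27*l^2 - 189*l + 216
(2) = -4*s^3 + 16*s^2 + 18*s*z^2 + 128*s + z*(-14*s^2 + 160*s)
(3) = 6*w
(4) = -50*t^3 + 200*t^2
(5) = 20*m^3 - 176*m^2 - 39*m + 27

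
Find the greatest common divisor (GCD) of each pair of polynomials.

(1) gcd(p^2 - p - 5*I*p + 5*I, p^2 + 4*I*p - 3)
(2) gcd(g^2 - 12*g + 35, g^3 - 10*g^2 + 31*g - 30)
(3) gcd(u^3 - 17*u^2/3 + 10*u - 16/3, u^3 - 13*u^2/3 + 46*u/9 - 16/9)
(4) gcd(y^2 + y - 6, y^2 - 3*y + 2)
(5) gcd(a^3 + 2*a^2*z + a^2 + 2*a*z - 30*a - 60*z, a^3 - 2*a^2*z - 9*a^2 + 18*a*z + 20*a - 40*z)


(1) = 1
(2) = g - 5
(3) = gcd((u - 8/3)*(u - 2)*(u - 1), (u - 8/3)*(u - 1)*(u - 2/3)) = u^2 - 11*u/3 + 8/3
(4) = y - 2
(5) = a - 5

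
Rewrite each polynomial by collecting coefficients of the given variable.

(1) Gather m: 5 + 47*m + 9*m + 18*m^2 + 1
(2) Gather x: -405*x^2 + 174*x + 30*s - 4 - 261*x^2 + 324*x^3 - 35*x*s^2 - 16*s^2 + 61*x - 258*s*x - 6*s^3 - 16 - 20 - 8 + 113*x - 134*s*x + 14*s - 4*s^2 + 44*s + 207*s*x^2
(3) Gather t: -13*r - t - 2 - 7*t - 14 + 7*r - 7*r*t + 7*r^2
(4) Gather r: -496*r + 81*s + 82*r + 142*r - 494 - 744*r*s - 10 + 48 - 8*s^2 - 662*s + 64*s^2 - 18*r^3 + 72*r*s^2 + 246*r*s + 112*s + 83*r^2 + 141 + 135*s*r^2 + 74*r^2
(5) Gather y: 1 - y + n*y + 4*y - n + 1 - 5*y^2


(1) = 18*m^2 + 56*m + 6
(2) = -6*s^3 - 20*s^2 + 88*s + 324*x^3 + x^2*(207*s - 666) + x*(-35*s^2 - 392*s + 348) - 48
(3) = 7*r^2 - 6*r + t*(-7*r - 8) - 16
(4) = -18*r^3 + r^2*(135*s + 157) + r*(72*s^2 - 498*s - 272) + 56*s^2 - 469*s - 315
(5) = -n - 5*y^2 + y*(n + 3) + 2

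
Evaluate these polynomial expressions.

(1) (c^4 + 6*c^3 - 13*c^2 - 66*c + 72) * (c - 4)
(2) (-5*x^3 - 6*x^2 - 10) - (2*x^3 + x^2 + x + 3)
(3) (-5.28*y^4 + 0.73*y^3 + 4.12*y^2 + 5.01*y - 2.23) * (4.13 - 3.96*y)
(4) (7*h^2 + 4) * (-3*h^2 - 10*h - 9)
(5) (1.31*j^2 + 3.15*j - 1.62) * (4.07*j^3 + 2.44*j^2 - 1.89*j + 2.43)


(1) = c^5 + 2*c^4 - 37*c^3 - 14*c^2 + 336*c - 288
(2) = -7*x^3 - 7*x^2 - x - 13
(3) = 20.9088*y^5 - 24.6972*y^4 - 13.3003*y^3 - 2.824*y^2 + 29.5221*y - 9.2099
(4) = -21*h^4 - 70*h^3 - 75*h^2 - 40*h - 36
(5) = 5.3317*j^5 + 16.0169*j^4 - 1.3833*j^3 - 6.723*j^2 + 10.7163*j - 3.9366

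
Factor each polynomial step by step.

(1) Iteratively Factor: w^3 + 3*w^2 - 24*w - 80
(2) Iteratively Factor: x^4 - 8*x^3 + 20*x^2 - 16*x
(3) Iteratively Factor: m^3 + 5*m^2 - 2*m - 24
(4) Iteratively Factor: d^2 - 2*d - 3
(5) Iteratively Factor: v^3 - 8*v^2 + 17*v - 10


(1) = (w + 4)*(w^2 - w - 20) = (w - 5)*(w + 4)*(w + 4)
(2) = (x)*(x^3 - 8*x^2 + 20*x - 16) = x*(x - 2)*(x^2 - 6*x + 8) = x*(x - 2)^2*(x - 4)
(3) = (m - 2)*(m^2 + 7*m + 12) = (m - 2)*(m + 3)*(m + 4)
(4) = (d + 1)*(d - 3)
(5) = (v - 2)*(v^2 - 6*v + 5) = (v - 2)*(v - 1)*(v - 5)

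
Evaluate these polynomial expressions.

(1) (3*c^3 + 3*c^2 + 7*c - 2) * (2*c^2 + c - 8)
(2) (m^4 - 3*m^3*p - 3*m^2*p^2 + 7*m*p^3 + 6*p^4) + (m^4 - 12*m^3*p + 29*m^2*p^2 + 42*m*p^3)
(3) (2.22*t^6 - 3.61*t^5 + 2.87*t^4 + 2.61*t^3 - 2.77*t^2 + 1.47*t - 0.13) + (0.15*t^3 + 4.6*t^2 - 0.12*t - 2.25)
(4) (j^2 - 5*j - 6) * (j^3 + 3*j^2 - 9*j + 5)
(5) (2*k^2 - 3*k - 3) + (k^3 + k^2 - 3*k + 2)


(1) = 6*c^5 + 9*c^4 - 7*c^3 - 21*c^2 - 58*c + 16
(2) = 2*m^4 - 15*m^3*p + 26*m^2*p^2 + 49*m*p^3 + 6*p^4
(3) = 2.22*t^6 - 3.61*t^5 + 2.87*t^4 + 2.76*t^3 + 1.83*t^2 + 1.35*t - 2.38
(4) = j^5 - 2*j^4 - 30*j^3 + 32*j^2 + 29*j - 30
(5) = k^3 + 3*k^2 - 6*k - 1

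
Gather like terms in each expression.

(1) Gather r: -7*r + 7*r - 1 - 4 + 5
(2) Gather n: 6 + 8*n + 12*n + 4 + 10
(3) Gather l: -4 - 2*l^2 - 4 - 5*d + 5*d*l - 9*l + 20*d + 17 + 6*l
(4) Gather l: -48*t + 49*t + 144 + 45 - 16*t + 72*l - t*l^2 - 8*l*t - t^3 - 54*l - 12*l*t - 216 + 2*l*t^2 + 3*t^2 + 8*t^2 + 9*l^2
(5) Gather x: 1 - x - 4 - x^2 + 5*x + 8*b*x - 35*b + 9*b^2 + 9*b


(1) = 0
(2) = 20*n + 20
(3) = 15*d - 2*l^2 + l*(5*d - 3) + 9
(4) = l^2*(9 - t) + l*(2*t^2 - 20*t + 18) - t^3 + 11*t^2 - 15*t - 27
(5) = 9*b^2 - 26*b - x^2 + x*(8*b + 4) - 3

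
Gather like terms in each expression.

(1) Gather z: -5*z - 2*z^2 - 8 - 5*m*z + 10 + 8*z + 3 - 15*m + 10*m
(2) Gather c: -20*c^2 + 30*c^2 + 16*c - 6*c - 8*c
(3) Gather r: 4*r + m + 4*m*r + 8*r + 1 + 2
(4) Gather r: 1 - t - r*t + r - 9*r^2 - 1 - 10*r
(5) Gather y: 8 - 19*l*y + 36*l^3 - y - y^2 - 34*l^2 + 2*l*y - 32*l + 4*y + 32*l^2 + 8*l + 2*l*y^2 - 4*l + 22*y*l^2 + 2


(1) = -5*m - 2*z^2 + z*(3 - 5*m) + 5
(2) = 10*c^2 + 2*c
(3) = m + r*(4*m + 12) + 3
(4) = -9*r^2 + r*(-t - 9) - t
(5) = 36*l^3 - 2*l^2 - 28*l + y^2*(2*l - 1) + y*(22*l^2 - 17*l + 3) + 10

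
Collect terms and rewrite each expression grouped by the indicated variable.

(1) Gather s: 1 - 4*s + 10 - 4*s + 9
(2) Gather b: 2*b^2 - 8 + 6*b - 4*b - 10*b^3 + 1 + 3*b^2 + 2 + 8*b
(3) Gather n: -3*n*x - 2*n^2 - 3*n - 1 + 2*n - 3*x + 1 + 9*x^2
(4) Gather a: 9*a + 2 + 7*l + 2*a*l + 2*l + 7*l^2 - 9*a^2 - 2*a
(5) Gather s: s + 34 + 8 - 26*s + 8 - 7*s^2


(1) = 20 - 8*s
(2) = -10*b^3 + 5*b^2 + 10*b - 5
(3) = -2*n^2 + n*(-3*x - 1) + 9*x^2 - 3*x
(4) = -9*a^2 + a*(2*l + 7) + 7*l^2 + 9*l + 2
(5) = -7*s^2 - 25*s + 50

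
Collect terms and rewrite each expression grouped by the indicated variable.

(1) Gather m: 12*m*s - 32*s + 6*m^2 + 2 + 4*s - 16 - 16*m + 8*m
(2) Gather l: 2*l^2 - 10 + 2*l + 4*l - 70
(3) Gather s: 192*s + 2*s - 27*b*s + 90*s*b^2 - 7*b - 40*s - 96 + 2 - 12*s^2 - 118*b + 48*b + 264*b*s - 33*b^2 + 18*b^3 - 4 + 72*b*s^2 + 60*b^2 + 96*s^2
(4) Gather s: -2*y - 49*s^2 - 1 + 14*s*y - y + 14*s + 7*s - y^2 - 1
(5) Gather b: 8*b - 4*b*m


(1) = 6*m^2 + m*(12*s - 8) - 28*s - 14
(2) = 2*l^2 + 6*l - 80
(3) = 18*b^3 + 27*b^2 - 77*b + s^2*(72*b + 84) + s*(90*b^2 + 237*b + 154) - 98
(4) = -49*s^2 + s*(14*y + 21) - y^2 - 3*y - 2
(5) = b*(8 - 4*m)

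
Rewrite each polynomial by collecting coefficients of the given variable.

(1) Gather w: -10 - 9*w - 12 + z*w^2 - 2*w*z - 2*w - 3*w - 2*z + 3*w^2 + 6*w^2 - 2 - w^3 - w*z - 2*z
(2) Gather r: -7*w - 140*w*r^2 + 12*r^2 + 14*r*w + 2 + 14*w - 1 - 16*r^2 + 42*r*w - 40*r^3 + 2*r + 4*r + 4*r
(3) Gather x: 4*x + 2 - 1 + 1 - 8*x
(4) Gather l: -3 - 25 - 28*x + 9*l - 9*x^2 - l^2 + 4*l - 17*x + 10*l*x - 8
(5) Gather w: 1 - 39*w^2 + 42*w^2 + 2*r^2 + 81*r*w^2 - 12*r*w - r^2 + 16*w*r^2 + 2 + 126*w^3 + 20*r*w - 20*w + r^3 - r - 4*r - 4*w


(1) = -w^3 + w^2*(z + 9) + w*(-3*z - 14) - 4*z - 24
(2) = -40*r^3 + r^2*(-140*w - 4) + r*(56*w + 10) + 7*w + 1
(3) = 2 - 4*x
(4) = -l^2 + l*(10*x + 13) - 9*x^2 - 45*x - 36
(5) = r^3 + r^2 - 5*r + 126*w^3 + w^2*(81*r + 3) + w*(16*r^2 + 8*r - 24) + 3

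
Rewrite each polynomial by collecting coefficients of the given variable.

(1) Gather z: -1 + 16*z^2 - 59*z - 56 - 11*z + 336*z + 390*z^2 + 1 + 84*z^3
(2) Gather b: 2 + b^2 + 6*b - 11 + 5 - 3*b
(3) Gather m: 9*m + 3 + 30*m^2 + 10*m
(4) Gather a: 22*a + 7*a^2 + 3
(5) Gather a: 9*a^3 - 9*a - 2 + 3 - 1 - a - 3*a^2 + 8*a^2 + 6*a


(1) = 84*z^3 + 406*z^2 + 266*z - 56
(2) = b^2 + 3*b - 4
(3) = 30*m^2 + 19*m + 3
(4) = 7*a^2 + 22*a + 3
(5) = 9*a^3 + 5*a^2 - 4*a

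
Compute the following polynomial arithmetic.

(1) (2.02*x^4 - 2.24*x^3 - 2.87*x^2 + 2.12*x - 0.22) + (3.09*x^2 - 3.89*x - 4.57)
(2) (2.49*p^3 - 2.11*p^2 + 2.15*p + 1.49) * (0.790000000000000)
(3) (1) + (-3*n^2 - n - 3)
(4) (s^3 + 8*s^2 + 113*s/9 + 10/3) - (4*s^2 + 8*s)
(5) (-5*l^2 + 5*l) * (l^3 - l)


(1) = 2.02*x^4 - 2.24*x^3 + 0.22*x^2 - 1.77*x - 4.79
(2) = 1.9671*p^3 - 1.6669*p^2 + 1.6985*p + 1.1771
(3) = -3*n^2 - n - 2
(4) = s^3 + 4*s^2 + 41*s/9 + 10/3
(5) = -5*l^5 + 5*l^4 + 5*l^3 - 5*l^2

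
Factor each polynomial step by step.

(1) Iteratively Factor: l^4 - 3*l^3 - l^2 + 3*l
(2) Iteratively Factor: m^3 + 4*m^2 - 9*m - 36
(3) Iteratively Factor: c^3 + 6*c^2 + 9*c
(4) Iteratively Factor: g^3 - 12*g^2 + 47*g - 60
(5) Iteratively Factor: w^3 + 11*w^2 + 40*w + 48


(1) = (l - 3)*(l^3 - l) = (l - 3)*(l - 1)*(l^2 + l) = (l - 3)*(l - 1)*(l + 1)*(l)
(2) = (m + 3)*(m^2 + m - 12) = (m + 3)*(m + 4)*(m - 3)
(3) = (c + 3)*(c^2 + 3*c) = c*(c + 3)*(c + 3)
(4) = (g - 3)*(g^2 - 9*g + 20) = (g - 5)*(g - 3)*(g - 4)
(5) = (w + 4)*(w^2 + 7*w + 12) = (w + 4)^2*(w + 3)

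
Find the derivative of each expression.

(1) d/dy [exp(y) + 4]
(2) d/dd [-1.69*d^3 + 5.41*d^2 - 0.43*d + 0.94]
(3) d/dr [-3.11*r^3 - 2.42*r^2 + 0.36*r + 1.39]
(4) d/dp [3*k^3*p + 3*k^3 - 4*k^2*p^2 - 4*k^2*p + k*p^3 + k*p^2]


(1) = exp(y)
(2) = -5.07*d^2 + 10.82*d - 0.43
(3) = -9.33*r^2 - 4.84*r + 0.36
(4) = k*(3*k^2 - 8*k*p - 4*k + 3*p^2 + 2*p)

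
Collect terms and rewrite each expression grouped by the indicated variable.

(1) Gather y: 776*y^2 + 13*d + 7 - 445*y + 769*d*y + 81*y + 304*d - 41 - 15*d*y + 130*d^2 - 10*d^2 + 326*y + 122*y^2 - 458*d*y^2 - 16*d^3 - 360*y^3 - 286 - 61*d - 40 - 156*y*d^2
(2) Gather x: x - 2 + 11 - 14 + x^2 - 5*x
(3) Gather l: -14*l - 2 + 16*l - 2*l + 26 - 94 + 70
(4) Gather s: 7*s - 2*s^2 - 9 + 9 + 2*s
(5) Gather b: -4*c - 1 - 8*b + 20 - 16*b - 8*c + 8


(1) = -16*d^3 + 120*d^2 + 256*d - 360*y^3 + y^2*(898 - 458*d) + y*(-156*d^2 + 754*d - 38) - 360
(2) = x^2 - 4*x - 5
(3) = 0
(4) = -2*s^2 + 9*s
(5) = -24*b - 12*c + 27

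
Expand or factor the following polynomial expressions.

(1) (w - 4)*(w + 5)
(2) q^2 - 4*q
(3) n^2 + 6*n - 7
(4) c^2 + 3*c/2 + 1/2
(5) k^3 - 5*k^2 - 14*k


(1) = w^2 + w - 20
(2) = q*(q - 4)
(3) = (n - 1)*(n + 7)
(4) = (c + 1/2)*(c + 1)
(5) = k*(k - 7)*(k + 2)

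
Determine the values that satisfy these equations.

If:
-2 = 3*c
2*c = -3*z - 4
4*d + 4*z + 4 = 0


Then:
c = -2/3
d = -1/9
z = -8/9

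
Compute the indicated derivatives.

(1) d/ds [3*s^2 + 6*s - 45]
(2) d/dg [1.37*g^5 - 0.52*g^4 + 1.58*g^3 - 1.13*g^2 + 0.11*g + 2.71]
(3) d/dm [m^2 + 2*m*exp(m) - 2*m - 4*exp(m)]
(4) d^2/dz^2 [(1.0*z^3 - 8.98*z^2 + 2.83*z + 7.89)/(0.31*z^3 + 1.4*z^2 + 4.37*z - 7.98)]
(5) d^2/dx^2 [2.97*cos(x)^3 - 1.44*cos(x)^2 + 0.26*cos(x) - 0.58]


(1) = 6*s + 6
(2) = 6.85*g^4 - 2.08*g^3 + 4.74*g^2 - 2.26*g + 0.11
(3) = 2*m*exp(m) + 2*m - 2*exp(m) - 2
(4) = (-2.593956*z^6 - 6.496422*z^5 + 119.144904*z^4 - 82.374898*z^3 - 570.254814*z^2 + 978.518772*z - 468.677826)/(0.029791*z^9 + 0.40362*z^8 + 3.082671*z^7 + 11.822846*z^6 + 22.675797*z^5 - 31.578456*z^4 - 150.253615*z^3 - 189.722106*z^2 + 834.850044*z - 508.169592)
(5) = -2.4875*cos(x) + 2.88*cos(2*x) - 6.6825*cos(3*x)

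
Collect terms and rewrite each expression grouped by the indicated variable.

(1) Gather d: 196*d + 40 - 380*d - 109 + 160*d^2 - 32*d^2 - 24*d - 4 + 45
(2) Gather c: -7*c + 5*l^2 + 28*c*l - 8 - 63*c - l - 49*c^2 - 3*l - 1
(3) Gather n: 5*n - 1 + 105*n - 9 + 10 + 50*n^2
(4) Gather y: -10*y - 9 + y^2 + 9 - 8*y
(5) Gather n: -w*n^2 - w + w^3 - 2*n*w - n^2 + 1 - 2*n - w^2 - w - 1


(1) = 128*d^2 - 208*d - 28
(2) = -49*c^2 + c*(28*l - 70) + 5*l^2 - 4*l - 9
(3) = 50*n^2 + 110*n
(4) = y^2 - 18*y
(5) = n^2*(-w - 1) + n*(-2*w - 2) + w^3 - w^2 - 2*w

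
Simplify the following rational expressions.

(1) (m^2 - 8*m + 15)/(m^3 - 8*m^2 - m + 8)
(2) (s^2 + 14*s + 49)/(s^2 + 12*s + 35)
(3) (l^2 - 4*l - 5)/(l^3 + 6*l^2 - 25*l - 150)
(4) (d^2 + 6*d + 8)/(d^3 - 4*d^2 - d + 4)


(1) = (m^2 - 8*m + 15)/(m^3 - 8*m^2 - m + 8)
(2) = (s + 7)/(s + 5)
(3) = (l + 1)/(l^2 + 11*l + 30)
(4) = (d^2 + 6*d + 8)/(d^3 - 4*d^2 - d + 4)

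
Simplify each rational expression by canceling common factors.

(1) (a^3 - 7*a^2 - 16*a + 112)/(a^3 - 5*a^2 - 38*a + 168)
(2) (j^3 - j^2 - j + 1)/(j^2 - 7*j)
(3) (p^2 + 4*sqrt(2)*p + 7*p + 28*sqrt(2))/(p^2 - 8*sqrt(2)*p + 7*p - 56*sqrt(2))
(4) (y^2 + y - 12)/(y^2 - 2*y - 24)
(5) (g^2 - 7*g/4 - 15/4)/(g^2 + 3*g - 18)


(1) = (a + 4)/(a + 6)
(2) = (j^3 - j^2 - j + 1)/(j^2 - 7*j)
(3) = (p + 4*sqrt(2))/(p - 8*sqrt(2))
(4) = (y - 3)/(y - 6)
(5) = (4*g + 5)/(4*g + 24)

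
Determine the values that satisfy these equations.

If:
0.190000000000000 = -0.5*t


Then:
t = -0.38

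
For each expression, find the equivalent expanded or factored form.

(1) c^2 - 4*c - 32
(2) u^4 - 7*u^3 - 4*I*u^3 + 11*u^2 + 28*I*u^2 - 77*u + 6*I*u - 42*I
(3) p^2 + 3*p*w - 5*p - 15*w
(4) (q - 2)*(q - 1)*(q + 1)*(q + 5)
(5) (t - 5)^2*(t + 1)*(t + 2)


(1) = (c - 8)*(c + 4)
(2) = (u - 7)*(u - 6*I)*(u + I)^2
(3) = (p - 5)*(p + 3*w)
(4) = q^4 + 3*q^3 - 11*q^2 - 3*q + 10
(5) = t^4 - 7*t^3 - 3*t^2 + 55*t + 50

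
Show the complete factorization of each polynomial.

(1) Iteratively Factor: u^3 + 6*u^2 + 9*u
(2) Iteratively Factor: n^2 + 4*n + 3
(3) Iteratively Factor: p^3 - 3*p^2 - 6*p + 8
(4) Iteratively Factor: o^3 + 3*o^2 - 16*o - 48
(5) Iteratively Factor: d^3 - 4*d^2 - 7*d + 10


(1) = (u + 3)*(u^2 + 3*u) = u*(u + 3)*(u + 3)
(2) = (n + 1)*(n + 3)
(3) = (p + 2)*(p^2 - 5*p + 4) = (p - 1)*(p + 2)*(p - 4)
(4) = (o + 3)*(o^2 - 16) = (o - 4)*(o + 3)*(o + 4)
(5) = (d - 5)*(d^2 + d - 2) = (d - 5)*(d + 2)*(d - 1)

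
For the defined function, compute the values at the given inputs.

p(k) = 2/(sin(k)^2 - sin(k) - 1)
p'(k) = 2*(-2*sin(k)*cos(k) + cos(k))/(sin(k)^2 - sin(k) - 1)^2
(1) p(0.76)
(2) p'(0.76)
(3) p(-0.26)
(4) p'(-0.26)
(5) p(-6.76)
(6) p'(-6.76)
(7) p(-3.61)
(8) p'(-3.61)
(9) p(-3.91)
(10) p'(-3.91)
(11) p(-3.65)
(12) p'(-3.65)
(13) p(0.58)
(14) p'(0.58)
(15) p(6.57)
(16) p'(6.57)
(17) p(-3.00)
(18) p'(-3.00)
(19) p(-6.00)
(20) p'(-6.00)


(1) = -1.65
(2) = -0.37
(3) = -2.95
(4) = 6.39
(5) = -6.05
(6) = 31.22
(7) = -1.60
(8) = -0.11
(9) = -1.65
(10) = 0.38
(11) = -1.60
(12) = -0.03
(13) = -1.60
(14) = -0.10
(15) = -1.66
(16) = 0.58
(17) = -2.38
(18) = -3.61
(19) = -1.66
(20) = 0.59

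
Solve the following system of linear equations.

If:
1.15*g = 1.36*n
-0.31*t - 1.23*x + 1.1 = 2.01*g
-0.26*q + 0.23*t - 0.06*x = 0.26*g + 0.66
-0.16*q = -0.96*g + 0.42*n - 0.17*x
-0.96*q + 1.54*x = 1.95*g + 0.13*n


Then:
g = 0.01
n = 0.01
q = 0.15
t = 3.07
x = 0.10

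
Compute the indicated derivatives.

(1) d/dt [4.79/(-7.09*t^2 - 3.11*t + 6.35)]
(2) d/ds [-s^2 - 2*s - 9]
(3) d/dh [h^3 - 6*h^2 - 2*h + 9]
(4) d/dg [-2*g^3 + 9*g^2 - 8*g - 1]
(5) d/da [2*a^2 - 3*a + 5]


(1) = (67.9222*t + 14.8969)/(7.09*t^2 + 3.11*t - 6.35)^2
(2) = -2*s - 2
(3) = 3*h^2 - 12*h - 2
(4) = -6*g^2 + 18*g - 8
(5) = 4*a - 3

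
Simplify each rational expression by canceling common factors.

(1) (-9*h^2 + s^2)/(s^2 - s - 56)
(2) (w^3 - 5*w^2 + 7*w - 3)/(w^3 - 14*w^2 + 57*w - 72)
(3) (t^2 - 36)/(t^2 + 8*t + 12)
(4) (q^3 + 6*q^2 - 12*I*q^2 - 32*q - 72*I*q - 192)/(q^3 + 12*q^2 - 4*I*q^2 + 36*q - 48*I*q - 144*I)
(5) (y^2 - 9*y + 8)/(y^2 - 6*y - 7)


(1) = (-9*h^2 + s^2)/(s^2 - s - 56)
(2) = (w^2 - 2*w + 1)/(w^2 - 11*w + 24)
(3) = (t - 6)/(t + 2)
(4) = (q - 8*I)/(q + 6)
(5) = (y^2 - 9*y + 8)/(y^2 - 6*y - 7)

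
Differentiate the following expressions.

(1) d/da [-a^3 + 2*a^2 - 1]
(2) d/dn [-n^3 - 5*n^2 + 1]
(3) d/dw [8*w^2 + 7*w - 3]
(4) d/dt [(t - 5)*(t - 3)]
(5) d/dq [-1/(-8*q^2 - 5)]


(1) = a*(4 - 3*a)
(2) = n*(-3*n - 10)
(3) = 16*w + 7
(4) = 2*t - 8
(5) = -16*q/(8*q^2 + 5)^2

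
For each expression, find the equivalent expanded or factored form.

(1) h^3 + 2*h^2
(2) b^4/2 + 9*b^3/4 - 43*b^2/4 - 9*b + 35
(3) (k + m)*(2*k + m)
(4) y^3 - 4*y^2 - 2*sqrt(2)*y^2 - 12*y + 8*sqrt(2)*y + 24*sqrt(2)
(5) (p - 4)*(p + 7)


(1) = h^2*(h + 2)
(2) = (b/2 + 1)*(b - 5/2)*(b - 2)*(b + 7)
(3) = 2*k^2 + 3*k*m + m^2
(4) = (y - 6)*(y + 2)*(y - 2*sqrt(2))
(5) = p^2 + 3*p - 28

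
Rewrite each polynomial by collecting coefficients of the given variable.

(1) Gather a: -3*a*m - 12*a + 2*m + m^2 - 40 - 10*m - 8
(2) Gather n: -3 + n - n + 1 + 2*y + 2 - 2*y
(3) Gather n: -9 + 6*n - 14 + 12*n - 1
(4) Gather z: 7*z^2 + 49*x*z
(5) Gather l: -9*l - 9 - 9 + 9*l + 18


(1) = a*(-3*m - 12) + m^2 - 8*m - 48
(2) = 0
(3) = 18*n - 24
(4) = 49*x*z + 7*z^2
(5) = 0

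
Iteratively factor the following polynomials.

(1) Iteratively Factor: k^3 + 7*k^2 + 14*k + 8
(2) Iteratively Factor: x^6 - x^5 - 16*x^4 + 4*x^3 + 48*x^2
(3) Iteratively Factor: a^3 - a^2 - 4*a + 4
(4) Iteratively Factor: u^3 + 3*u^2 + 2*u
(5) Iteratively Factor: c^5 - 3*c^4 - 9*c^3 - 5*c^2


(1) = (k + 1)*(k^2 + 6*k + 8) = (k + 1)*(k + 2)*(k + 4)
(2) = (x + 2)*(x^5 - 3*x^4 - 10*x^3 + 24*x^2) = (x - 4)*(x + 2)*(x^4 + x^3 - 6*x^2) = x*(x - 4)*(x + 2)*(x^3 + x^2 - 6*x) = x*(x - 4)*(x - 2)*(x + 2)*(x^2 + 3*x) = x^2*(x - 4)*(x - 2)*(x + 2)*(x + 3)
(3) = (a - 2)*(a^2 + a - 2) = (a - 2)*(a - 1)*(a + 2)
(4) = (u + 2)*(u^2 + u) = (u + 1)*(u + 2)*(u)
(5) = (c + 1)*(c^4 - 4*c^3 - 5*c^2) = (c + 1)^2*(c^3 - 5*c^2) = c*(c + 1)^2*(c^2 - 5*c) = c*(c - 5)*(c + 1)^2*(c)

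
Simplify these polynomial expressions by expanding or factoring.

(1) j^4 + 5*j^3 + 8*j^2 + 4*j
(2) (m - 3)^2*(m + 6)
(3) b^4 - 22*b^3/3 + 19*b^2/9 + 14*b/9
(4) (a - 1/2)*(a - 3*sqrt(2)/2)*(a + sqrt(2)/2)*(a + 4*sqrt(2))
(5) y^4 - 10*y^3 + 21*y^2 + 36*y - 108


(1) = j*(j + 1)*(j + 2)^2
(2) = m^3 - 27*m + 54
(3) = b*(b - 7)*(b - 2/3)*(b + 1/3)
(4) = a^4 - a^3/2 + 3*sqrt(2)*a^3 - 19*a^2/2 - 3*sqrt(2)*a^2/2 - 6*sqrt(2)*a + 19*a/4 + 3*sqrt(2)
(5) = (y - 6)*(y - 3)^2*(y + 2)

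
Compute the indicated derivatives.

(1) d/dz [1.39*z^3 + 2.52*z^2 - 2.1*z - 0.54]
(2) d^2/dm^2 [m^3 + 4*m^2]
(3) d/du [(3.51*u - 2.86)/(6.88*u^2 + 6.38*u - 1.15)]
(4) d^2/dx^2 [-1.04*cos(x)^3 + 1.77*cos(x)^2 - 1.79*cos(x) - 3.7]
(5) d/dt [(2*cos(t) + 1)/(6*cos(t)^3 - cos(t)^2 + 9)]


(1) = 4.17*z^2 + 5.04*z - 2.1
(2) = 6*m + 8
(3) = (-24.1488*u^2 + 39.3536*u + 14.2103)/(47.3344*u^4 + 87.7888*u^3 + 24.8804*u^2 - 14.674*u + 1.3225)
(4) = 2.57*cos(x) - 3.54*cos(2*x) + 2.34*cos(3*x)
(5) = 2*(8*cos(t) + 4*cos(2*t) + 3*cos(3*t) - 5)*sin(t)/(6*cos(t)^3 - cos(t)^2 + 9)^2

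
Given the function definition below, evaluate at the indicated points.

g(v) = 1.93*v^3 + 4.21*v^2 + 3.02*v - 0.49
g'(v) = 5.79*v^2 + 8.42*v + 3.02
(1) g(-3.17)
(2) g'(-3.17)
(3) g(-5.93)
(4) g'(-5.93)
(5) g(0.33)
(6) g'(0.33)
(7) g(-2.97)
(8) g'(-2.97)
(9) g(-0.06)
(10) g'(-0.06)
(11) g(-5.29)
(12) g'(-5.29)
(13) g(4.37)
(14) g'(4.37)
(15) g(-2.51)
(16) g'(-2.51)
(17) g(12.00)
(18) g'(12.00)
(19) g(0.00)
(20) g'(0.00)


(1) = -29.24
(2) = 34.51
(3) = -272.81
(4) = 156.69
(5) = 1.03
(6) = 6.43
(7) = -22.89
(8) = 29.09
(9) = -0.66
(10) = 2.54
(11) = -184.36
(12) = 120.51
(13) = 254.17
(14) = 150.39
(15) = -12.07
(16) = 18.36
(17) = 3977.03
(18) = 937.82
(19) = -0.49
(20) = 3.02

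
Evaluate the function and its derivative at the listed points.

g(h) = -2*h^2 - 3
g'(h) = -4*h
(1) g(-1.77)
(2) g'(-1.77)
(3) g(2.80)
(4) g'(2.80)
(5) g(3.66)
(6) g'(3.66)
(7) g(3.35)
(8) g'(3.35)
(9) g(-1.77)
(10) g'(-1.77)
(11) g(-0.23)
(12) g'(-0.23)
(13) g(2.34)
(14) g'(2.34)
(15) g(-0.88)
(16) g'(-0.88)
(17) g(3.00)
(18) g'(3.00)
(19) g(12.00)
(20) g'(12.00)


(1) = -9.27
(2) = 7.08
(3) = -18.68
(4) = -11.20
(5) = -29.79
(6) = -14.64
(7) = -25.45
(8) = -13.40
(9) = -9.27
(10) = 7.08
(11) = -3.11
(12) = 0.92
(13) = -13.95
(14) = -9.36
(15) = -4.55
(16) = 3.52
(17) = -21.00
(18) = -12.00
(19) = -291.00
(20) = -48.00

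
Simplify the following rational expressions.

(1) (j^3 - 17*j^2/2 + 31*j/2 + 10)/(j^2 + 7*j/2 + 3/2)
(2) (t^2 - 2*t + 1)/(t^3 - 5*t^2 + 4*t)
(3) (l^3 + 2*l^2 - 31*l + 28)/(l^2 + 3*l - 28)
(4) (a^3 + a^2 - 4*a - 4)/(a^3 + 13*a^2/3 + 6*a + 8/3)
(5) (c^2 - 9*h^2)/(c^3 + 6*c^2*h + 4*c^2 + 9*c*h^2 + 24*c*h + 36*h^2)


(1) = (j^2 - 9*j + 20)/(j + 3)
(2) = (t - 1)/(t^2 - 4*t)
(3) = l - 1
(4) = (3*a - 6)/(3*a + 4)
(5) = (c - 3*h)/(c^2 + 3*c*h + 4*c + 12*h)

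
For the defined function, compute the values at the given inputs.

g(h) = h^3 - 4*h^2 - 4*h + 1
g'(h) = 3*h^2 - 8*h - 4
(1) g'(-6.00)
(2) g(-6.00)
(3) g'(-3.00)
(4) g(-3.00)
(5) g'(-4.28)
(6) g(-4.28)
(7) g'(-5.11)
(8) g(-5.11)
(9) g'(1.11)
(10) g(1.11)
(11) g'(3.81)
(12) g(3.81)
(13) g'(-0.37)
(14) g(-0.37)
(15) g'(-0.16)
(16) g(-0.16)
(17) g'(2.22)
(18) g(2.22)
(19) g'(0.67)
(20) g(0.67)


(1) = 152.00
(2) = -335.00
(3) = 47.00
(4) = -50.00
(5) = 85.20
(6) = -133.56
(7) = 115.22
(8) = -216.44
(9) = -9.18
(10) = -7.00
(11) = 9.07
(12) = -17.00
(13) = -0.63
(14) = 1.88
(15) = -2.64
(16) = 1.53
(17) = -6.97
(18) = -16.65
(19) = -8.01
(20) = -3.17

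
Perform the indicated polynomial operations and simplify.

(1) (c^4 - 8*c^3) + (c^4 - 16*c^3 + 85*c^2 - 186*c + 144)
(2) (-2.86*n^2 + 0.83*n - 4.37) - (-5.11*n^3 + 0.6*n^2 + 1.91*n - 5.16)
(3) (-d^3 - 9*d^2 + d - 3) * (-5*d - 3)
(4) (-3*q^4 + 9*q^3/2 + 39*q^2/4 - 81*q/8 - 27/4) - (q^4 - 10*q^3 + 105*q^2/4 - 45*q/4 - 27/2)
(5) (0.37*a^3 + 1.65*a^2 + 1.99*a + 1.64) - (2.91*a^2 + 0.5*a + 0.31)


(1) = 2*c^4 - 24*c^3 + 85*c^2 - 186*c + 144
(2) = 5.11*n^3 - 3.46*n^2 - 1.08*n + 0.79
(3) = 5*d^4 + 48*d^3 + 22*d^2 + 12*d + 9
(4) = -4*q^4 + 29*q^3/2 - 33*q^2/2 + 9*q/8 + 27/4
(5) = 0.37*a^3 - 1.26*a^2 + 1.49*a + 1.33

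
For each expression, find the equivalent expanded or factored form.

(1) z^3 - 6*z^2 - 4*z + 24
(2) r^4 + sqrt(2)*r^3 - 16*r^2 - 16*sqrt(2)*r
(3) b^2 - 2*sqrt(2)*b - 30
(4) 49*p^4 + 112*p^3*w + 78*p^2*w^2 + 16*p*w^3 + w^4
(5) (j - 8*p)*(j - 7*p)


(1) = (z - 6)*(z - 2)*(z + 2)
(2) = r*(r - 4)*(r + 4)*(r + sqrt(2))
(3) = (b - 5*sqrt(2))*(b + 3*sqrt(2))
(4) = (p + w)^2*(7*p + w)^2
(5) = j^2 - 15*j*p + 56*p^2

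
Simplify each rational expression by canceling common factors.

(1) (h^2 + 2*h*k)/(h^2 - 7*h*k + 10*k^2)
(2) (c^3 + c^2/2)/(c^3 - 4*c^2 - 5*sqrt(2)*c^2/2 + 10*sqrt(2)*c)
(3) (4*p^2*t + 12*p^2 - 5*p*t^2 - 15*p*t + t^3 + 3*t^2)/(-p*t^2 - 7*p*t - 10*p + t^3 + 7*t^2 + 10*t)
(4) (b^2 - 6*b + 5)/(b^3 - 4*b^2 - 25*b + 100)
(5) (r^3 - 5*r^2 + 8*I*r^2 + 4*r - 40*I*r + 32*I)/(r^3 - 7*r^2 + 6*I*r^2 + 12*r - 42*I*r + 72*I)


(1) = (h^2 + 2*h*k)/(h^2 - 7*h*k + 10*k^2)
(2) = (4*c^2 + 2*c)/(4*c^2 + c*(-16 - 10*sqrt(2)) + 40*sqrt(2))
(3) = (-4*p*t - 12*p + t^2 + 3*t)/(t^2 + 7*t + 10)
(4) = (b - 1)/(b^2 + b - 20)
(5) = (r^2 + r*(-1 + 8*I) - 8*I)/(r^2 + r*(-3 + 6*I) - 18*I)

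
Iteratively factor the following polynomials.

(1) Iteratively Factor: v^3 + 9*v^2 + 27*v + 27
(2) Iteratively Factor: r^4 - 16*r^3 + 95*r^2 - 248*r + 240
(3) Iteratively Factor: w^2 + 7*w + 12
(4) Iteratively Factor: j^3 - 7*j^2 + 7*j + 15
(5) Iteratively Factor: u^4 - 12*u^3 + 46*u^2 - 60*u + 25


(1) = (v + 3)*(v^2 + 6*v + 9) = (v + 3)^2*(v + 3)
(2) = (r - 5)*(r^3 - 11*r^2 + 40*r - 48) = (r - 5)*(r - 4)*(r^2 - 7*r + 12) = (r - 5)*(r - 4)*(r - 3)*(r - 4)
(3) = (w + 3)*(w + 4)
(4) = (j - 5)*(j^2 - 2*j - 3) = (j - 5)*(j + 1)*(j - 3)
(5) = (u - 5)*(u^3 - 7*u^2 + 11*u - 5) = (u - 5)*(u - 1)*(u^2 - 6*u + 5) = (u - 5)*(u - 1)^2*(u - 5)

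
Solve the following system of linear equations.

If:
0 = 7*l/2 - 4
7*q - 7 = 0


Then:
l = 8/7
q = 1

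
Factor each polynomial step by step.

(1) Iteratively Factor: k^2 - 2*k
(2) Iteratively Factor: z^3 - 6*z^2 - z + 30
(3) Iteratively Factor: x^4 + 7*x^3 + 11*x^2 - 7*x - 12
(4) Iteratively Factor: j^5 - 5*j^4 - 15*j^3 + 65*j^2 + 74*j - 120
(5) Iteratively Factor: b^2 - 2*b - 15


(1) = (k)*(k - 2)
(2) = (z - 5)*(z^2 - z - 6) = (z - 5)*(z - 3)*(z + 2)
(3) = (x + 3)*(x^3 + 4*x^2 - x - 4) = (x + 1)*(x + 3)*(x^2 + 3*x - 4) = (x + 1)*(x + 3)*(x + 4)*(x - 1)
(4) = (j + 2)*(j^4 - 7*j^3 - j^2 + 67*j - 60) = (j - 4)*(j + 2)*(j^3 - 3*j^2 - 13*j + 15) = (j - 4)*(j - 1)*(j + 2)*(j^2 - 2*j - 15) = (j - 5)*(j - 4)*(j - 1)*(j + 2)*(j + 3)
(5) = (b + 3)*(b - 5)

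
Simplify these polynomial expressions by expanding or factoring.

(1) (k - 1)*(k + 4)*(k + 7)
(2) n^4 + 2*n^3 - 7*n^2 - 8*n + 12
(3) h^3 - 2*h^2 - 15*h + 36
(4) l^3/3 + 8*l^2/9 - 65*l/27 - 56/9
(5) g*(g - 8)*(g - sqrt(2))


(1) = k^3 + 10*k^2 + 17*k - 28
(2) = (n - 2)*(n - 1)*(n + 2)*(n + 3)
(3) = (h - 3)^2*(h + 4)
(4) = (l/3 + 1)*(l - 8/3)*(l + 7/3)
(5) = g^3 - 8*g^2 - sqrt(2)*g^2 + 8*sqrt(2)*g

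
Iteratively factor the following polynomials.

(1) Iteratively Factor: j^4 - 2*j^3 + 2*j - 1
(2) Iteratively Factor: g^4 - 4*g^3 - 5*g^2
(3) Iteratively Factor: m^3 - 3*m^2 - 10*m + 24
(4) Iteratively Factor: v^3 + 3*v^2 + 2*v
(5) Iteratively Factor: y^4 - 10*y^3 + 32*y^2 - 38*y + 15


(1) = (j - 1)*(j^3 - j^2 - j + 1) = (j - 1)^2*(j^2 - 1) = (j - 1)^3*(j + 1)
(2) = (g + 1)*(g^3 - 5*g^2) = g*(g + 1)*(g^2 - 5*g) = g^2*(g + 1)*(g - 5)
(3) = (m - 2)*(m^2 - m - 12) = (m - 2)*(m + 3)*(m - 4)
(4) = (v)*(v^2 + 3*v + 2) = v*(v + 2)*(v + 1)
(5) = (y - 1)*(y^3 - 9*y^2 + 23*y - 15) = (y - 3)*(y - 1)*(y^2 - 6*y + 5) = (y - 5)*(y - 3)*(y - 1)*(y - 1)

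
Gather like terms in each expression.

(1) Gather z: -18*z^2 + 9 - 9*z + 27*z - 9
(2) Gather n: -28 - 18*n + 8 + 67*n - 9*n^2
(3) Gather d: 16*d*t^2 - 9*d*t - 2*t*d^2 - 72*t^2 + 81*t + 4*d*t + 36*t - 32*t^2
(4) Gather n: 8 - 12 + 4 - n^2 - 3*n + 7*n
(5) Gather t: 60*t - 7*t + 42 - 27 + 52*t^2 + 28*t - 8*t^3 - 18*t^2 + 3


(1) = -18*z^2 + 18*z
(2) = -9*n^2 + 49*n - 20
(3) = -2*d^2*t + d*(16*t^2 - 5*t) - 104*t^2 + 117*t
(4) = -n^2 + 4*n
(5) = -8*t^3 + 34*t^2 + 81*t + 18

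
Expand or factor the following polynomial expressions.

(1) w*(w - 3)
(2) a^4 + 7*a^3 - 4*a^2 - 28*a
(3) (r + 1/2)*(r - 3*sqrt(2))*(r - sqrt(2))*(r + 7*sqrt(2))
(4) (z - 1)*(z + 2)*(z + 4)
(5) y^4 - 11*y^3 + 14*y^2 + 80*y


(1) = w^2 - 3*w
(2) = a*(a - 2)*(a + 2)*(a + 7)
(3) = r^4 + r^3/2 + 3*sqrt(2)*r^3 - 50*r^2 + 3*sqrt(2)*r^2/2 - 25*r + 42*sqrt(2)*r + 21*sqrt(2)
(4) = z^3 + 5*z^2 + 2*z - 8
(5) = y*(y - 8)*(y - 5)*(y + 2)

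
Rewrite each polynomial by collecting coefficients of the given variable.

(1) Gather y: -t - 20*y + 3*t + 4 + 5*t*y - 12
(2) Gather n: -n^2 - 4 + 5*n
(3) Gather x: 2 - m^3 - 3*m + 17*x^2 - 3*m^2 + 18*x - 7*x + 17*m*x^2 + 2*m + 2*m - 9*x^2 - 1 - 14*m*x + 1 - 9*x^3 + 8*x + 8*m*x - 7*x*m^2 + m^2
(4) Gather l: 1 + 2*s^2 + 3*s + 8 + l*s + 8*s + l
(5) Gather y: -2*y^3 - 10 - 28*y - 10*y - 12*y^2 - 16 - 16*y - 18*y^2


(1) = 2*t + y*(5*t - 20) - 8
(2) = -n^2 + 5*n - 4
(3) = -m^3 - 2*m^2 + m - 9*x^3 + x^2*(17*m + 8) + x*(-7*m^2 - 6*m + 19) + 2
(4) = l*(s + 1) + 2*s^2 + 11*s + 9
(5) = -2*y^3 - 30*y^2 - 54*y - 26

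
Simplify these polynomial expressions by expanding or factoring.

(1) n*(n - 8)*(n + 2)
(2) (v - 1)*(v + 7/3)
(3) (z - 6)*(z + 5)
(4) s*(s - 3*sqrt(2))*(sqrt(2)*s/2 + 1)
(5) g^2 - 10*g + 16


(1) = n^3 - 6*n^2 - 16*n
(2) = v^2 + 4*v/3 - 7/3
(3) = z^2 - z - 30
(4) = sqrt(2)*s^3/2 - 2*s^2 - 3*sqrt(2)*s
(5) = (g - 8)*(g - 2)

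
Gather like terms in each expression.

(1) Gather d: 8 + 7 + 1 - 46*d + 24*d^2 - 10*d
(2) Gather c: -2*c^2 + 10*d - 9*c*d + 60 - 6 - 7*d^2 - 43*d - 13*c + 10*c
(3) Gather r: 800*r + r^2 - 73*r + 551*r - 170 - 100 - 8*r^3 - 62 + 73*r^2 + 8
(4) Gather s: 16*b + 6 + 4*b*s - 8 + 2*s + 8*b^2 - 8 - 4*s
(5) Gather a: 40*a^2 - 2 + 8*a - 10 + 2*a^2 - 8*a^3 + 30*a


(1) = 24*d^2 - 56*d + 16
(2) = -2*c^2 + c*(-9*d - 3) - 7*d^2 - 33*d + 54
(3) = -8*r^3 + 74*r^2 + 1278*r - 324
(4) = 8*b^2 + 16*b + s*(4*b - 2) - 10
(5) = -8*a^3 + 42*a^2 + 38*a - 12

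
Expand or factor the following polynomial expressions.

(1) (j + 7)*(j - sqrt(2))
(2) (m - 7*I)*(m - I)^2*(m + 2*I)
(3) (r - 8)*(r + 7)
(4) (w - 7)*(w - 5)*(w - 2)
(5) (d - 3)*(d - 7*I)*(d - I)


(1) = j^2 - sqrt(2)*j + 7*j - 7*sqrt(2)
(2) = m^4 - 7*I*m^3 + 3*m^2 - 23*I*m - 14
(3) = r^2 - r - 56
(4) = w^3 - 14*w^2 + 59*w - 70
(5) = d^3 - 3*d^2 - 8*I*d^2 - 7*d + 24*I*d + 21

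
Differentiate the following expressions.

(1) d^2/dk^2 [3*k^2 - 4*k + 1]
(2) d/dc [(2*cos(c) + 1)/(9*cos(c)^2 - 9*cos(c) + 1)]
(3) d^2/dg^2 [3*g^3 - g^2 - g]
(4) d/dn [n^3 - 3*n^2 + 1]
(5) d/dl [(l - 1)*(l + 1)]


(1) = 6
(2) = (18*cos(c)^2 + 18*cos(c) - 11)*sin(c)/(9*sin(c)^2 + 9*cos(c) - 10)^2
(3) = 18*g - 2
(4) = 3*n*(n - 2)
(5) = 2*l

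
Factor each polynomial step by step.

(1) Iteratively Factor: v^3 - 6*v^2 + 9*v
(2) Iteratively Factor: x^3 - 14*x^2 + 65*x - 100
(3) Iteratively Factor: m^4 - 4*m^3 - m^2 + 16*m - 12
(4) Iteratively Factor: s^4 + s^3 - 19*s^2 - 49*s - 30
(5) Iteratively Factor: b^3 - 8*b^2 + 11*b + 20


(1) = (v)*(v^2 - 6*v + 9) = v*(v - 3)*(v - 3)
(2) = (x - 5)*(x^2 - 9*x + 20) = (x - 5)^2*(x - 4)
(3) = (m + 2)*(m^3 - 6*m^2 + 11*m - 6) = (m - 1)*(m + 2)*(m^2 - 5*m + 6) = (m - 2)*(m - 1)*(m + 2)*(m - 3)
(4) = (s - 5)*(s^3 + 6*s^2 + 11*s + 6) = (s - 5)*(s + 2)*(s^2 + 4*s + 3) = (s - 5)*(s + 2)*(s + 3)*(s + 1)
(5) = (b + 1)*(b^2 - 9*b + 20) = (b - 4)*(b + 1)*(b - 5)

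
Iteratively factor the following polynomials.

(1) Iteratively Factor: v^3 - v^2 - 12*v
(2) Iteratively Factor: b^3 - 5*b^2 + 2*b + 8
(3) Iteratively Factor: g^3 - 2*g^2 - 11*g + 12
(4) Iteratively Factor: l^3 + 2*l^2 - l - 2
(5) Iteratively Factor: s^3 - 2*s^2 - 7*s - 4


(1) = (v)*(v^2 - v - 12) = v*(v + 3)*(v - 4)
(2) = (b + 1)*(b^2 - 6*b + 8) = (b - 2)*(b + 1)*(b - 4)
(3) = (g - 1)*(g^2 - g - 12) = (g - 1)*(g + 3)*(g - 4)
(4) = (l + 2)*(l^2 - 1) = (l + 1)*(l + 2)*(l - 1)
(5) = (s + 1)*(s^2 - 3*s - 4) = (s + 1)^2*(s - 4)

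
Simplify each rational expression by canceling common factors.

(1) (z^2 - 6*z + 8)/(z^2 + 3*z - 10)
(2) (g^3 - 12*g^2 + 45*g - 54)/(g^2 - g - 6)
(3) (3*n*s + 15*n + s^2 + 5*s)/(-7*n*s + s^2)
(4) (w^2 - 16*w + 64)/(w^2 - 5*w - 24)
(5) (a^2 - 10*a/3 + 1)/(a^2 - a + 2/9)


(1) = (z - 4)/(z + 5)
(2) = (g^2 - 9*g + 18)/(g + 2)
(3) = (3*n*s + 15*n + s^2 + 5*s)/(-7*n*s + s^2)
(4) = (w - 8)/(w + 3)
(5) = (3*a - 9)/(3*a - 2)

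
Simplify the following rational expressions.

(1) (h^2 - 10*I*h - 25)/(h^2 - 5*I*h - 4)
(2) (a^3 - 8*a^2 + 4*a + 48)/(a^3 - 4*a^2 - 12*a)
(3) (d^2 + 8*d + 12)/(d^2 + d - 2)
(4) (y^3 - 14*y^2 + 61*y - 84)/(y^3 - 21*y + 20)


(1) = (h^2 - 10*I*h - 25)/(h^2 - 5*I*h - 4)
(2) = (a - 4)/a
(3) = (d + 6)/(d - 1)
(4) = (y^2 - 10*y + 21)/(y^2 + 4*y - 5)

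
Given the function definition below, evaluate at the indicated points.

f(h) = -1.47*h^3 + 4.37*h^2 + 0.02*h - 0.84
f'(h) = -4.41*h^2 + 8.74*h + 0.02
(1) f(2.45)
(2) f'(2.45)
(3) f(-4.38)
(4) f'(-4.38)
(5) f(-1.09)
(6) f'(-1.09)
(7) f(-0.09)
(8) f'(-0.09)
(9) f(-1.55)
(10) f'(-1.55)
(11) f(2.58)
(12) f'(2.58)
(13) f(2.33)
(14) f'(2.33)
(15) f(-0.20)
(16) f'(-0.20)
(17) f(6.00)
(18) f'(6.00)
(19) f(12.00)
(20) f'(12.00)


(1) = 3.82
(2) = -5.04
(3) = 206.43
(4) = -122.86
(5) = 6.23
(6) = -14.75
(7) = -0.81
(8) = -0.80
(9) = 15.10
(10) = -24.12
(11) = 3.06
(12) = -6.79
(13) = 4.34
(14) = -3.56
(15) = -0.66
(16) = -1.90
(17) = -160.92
(18) = -106.30
(19) = -1911.48
(20) = -530.14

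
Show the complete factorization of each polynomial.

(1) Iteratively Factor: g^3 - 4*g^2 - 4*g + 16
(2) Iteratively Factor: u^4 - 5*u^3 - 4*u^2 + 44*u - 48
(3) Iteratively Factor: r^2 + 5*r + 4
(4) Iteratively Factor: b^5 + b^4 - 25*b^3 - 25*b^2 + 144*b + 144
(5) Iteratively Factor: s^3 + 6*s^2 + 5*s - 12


(1) = (g - 2)*(g^2 - 2*g - 8) = (g - 2)*(g + 2)*(g - 4)
(2) = (u - 2)*(u^3 - 3*u^2 - 10*u + 24) = (u - 2)*(u + 3)*(u^2 - 6*u + 8) = (u - 4)*(u - 2)*(u + 3)*(u - 2)
(3) = (r + 1)*(r + 4)
(4) = (b - 3)*(b^4 + 4*b^3 - 13*b^2 - 64*b - 48) = (b - 3)*(b + 1)*(b^3 + 3*b^2 - 16*b - 48) = (b - 3)*(b + 1)*(b + 3)*(b^2 - 16) = (b - 3)*(b + 1)*(b + 3)*(b + 4)*(b - 4)
(5) = (s + 3)*(s^2 + 3*s - 4) = (s - 1)*(s + 3)*(s + 4)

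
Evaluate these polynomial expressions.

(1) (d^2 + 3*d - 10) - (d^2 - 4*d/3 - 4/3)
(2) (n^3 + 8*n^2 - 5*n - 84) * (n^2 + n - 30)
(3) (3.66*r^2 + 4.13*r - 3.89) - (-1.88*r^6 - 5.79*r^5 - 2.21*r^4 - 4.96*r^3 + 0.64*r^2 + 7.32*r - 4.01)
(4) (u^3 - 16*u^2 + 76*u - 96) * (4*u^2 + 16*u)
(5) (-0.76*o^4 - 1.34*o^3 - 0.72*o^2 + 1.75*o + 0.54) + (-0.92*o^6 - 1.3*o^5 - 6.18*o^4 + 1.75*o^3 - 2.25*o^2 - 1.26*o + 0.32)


(1) = 13*d/3 - 26/3
(2) = n^5 + 9*n^4 - 27*n^3 - 329*n^2 + 66*n + 2520
(3) = 1.88*r^6 + 5.79*r^5 + 2.21*r^4 + 4.96*r^3 + 3.02*r^2 - 3.19*r + 0.12
(4) = 4*u^5 - 48*u^4 + 48*u^3 + 832*u^2 - 1536*u
(5) = -0.92*o^6 - 1.3*o^5 - 6.94*o^4 + 0.41*o^3 - 2.97*o^2 + 0.49*o + 0.86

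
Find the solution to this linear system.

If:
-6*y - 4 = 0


Then:
y = -2/3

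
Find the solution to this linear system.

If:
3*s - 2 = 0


Then:
s = 2/3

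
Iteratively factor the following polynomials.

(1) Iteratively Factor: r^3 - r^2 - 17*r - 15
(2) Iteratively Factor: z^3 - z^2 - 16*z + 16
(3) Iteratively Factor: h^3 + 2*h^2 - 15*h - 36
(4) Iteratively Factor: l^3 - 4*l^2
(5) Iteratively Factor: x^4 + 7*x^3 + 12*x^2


(1) = (r + 1)*(r^2 - 2*r - 15) = (r + 1)*(r + 3)*(r - 5)
(2) = (z - 1)*(z^2 - 16) = (z - 4)*(z - 1)*(z + 4)
(3) = (h - 4)*(h^2 + 6*h + 9) = (h - 4)*(h + 3)*(h + 3)
(4) = (l - 4)*(l^2) = l*(l - 4)*(l)
(5) = (x + 4)*(x^3 + 3*x^2) = x*(x + 4)*(x^2 + 3*x) = x^2*(x + 4)*(x + 3)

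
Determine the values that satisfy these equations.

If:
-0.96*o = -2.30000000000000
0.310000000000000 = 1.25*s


Then:
o = 2.40
s = 0.25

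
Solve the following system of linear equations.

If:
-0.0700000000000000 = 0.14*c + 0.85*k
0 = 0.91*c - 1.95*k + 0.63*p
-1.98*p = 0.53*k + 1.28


Then:
c = 0.18
k = -0.11
p = -0.62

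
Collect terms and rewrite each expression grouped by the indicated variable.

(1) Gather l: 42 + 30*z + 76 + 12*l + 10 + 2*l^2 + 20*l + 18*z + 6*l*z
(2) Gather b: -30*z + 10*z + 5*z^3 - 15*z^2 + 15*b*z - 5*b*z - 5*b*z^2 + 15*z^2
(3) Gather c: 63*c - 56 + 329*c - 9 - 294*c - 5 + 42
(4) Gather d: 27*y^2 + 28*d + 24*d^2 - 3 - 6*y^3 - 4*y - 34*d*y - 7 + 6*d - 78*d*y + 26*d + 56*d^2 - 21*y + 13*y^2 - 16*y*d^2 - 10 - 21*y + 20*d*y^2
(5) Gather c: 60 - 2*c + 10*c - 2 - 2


(1) = 2*l^2 + l*(6*z + 32) + 48*z + 128
(2) = b*(-5*z^2 + 10*z) + 5*z^3 - 20*z
(3) = 98*c - 28
(4) = d^2*(80 - 16*y) + d*(20*y^2 - 112*y + 60) - 6*y^3 + 40*y^2 - 46*y - 20
(5) = 8*c + 56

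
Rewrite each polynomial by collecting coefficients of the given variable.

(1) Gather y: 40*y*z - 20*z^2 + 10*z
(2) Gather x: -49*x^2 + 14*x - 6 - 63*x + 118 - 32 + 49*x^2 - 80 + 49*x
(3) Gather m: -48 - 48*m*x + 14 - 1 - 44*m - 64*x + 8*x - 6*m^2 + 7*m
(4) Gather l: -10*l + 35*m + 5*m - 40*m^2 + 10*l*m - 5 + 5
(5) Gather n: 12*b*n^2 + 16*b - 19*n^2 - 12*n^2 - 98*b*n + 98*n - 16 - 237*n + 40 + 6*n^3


(1) = 40*y*z - 20*z^2 + 10*z
(2) = 0
(3) = -6*m^2 + m*(-48*x - 37) - 56*x - 35
(4) = l*(10*m - 10) - 40*m^2 + 40*m
(5) = 16*b + 6*n^3 + n^2*(12*b - 31) + n*(-98*b - 139) + 24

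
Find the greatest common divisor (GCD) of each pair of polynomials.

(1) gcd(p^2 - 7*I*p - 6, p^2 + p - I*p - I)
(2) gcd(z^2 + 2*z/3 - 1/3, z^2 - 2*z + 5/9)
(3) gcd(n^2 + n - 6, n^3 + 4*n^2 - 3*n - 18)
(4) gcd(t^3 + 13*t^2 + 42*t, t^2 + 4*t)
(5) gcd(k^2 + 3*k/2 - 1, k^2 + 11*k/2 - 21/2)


(1) = gcd((p - 6*I)*(p - I), (p + 1)*(p - I)) = p - I
(2) = z - 1/3
(3) = n^2 + n - 6
(4) = t
(5) = gcd((k - 1/2)*(k + 2), (k - 3/2)*(k + 7)) = 1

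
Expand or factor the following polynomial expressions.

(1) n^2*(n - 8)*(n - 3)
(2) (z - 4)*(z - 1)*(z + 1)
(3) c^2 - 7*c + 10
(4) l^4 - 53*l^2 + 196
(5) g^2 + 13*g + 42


(1) = n^4 - 11*n^3 + 24*n^2
(2) = z^3 - 4*z^2 - z + 4
(3) = (c - 5)*(c - 2)
(4) = (l - 7)*(l - 2)*(l + 2)*(l + 7)
(5) = (g + 6)*(g + 7)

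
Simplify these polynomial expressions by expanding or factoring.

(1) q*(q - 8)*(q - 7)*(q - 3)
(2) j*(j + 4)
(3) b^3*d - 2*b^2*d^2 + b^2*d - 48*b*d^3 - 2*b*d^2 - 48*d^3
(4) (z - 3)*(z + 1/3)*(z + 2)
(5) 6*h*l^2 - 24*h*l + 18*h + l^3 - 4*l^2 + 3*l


(1) = q^4 - 18*q^3 + 101*q^2 - 168*q
(2) = j^2 + 4*j
(3) = (b - 8*d)*(b + 6*d)*(b*d + d)
(4) = z^3 - 2*z^2/3 - 19*z/3 - 2
(5) = (6*h + l)*(l - 3)*(l - 1)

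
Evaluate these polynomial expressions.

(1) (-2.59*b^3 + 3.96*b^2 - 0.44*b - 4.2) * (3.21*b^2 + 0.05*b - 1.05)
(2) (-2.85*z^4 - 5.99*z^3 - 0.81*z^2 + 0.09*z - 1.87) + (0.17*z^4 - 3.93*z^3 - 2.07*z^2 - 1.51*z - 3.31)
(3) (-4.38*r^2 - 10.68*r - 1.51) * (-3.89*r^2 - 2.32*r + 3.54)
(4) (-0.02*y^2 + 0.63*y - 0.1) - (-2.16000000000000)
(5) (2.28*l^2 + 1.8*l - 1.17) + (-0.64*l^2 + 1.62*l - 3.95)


(1) = -8.3139*b^5 + 12.5821*b^4 + 1.5051*b^3 - 17.662*b^2 + 0.252*b + 4.41
(2) = -2.68*z^4 - 9.92*z^3 - 2.88*z^2 - 1.42*z - 5.18
(3) = 17.0382*r^4 + 51.7068*r^3 + 15.1463*r^2 - 34.304*r - 5.3454
(4) = -0.02*y^2 + 0.63*y + 2.06
(5) = 1.64*l^2 + 3.42*l - 5.12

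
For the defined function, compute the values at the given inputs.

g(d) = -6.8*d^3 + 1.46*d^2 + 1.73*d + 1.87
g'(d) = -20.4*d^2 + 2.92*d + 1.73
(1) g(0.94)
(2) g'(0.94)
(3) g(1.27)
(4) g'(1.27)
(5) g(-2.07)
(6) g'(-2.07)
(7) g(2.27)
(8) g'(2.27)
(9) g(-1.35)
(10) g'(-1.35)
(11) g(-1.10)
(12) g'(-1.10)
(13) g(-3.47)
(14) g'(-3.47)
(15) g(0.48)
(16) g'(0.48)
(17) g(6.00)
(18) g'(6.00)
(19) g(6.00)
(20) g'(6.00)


(1) = -0.86
(2) = -13.55
(3) = -7.51
(4) = -27.46
(5) = 64.86
(6) = -91.73
(7) = -66.22
(8) = -96.76
(9) = 18.93
(10) = -39.39
(11) = 10.78
(12) = -26.17
(13) = 297.56
(14) = -254.04
(15) = 2.28
(16) = -1.57
(17) = -1403.99
(18) = -715.15
(19) = -1403.99
(20) = -715.15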